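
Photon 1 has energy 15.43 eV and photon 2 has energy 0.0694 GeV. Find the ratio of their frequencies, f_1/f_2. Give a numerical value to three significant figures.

2.22e-7

f_1 = 3.731e15 Hz (from energy = 15.43 eV, via f = E/h).
f_2 = 1.678e22 Hz (from energy = 0.0694 GeV, via f = E/h).
Ratio = 3.731e15 / 1.678e22 = 2.22e-7.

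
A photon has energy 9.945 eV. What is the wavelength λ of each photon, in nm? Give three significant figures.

125 nm

Take h = 6.62607015e-34 J·s, c = 2.99792458e8 m/s, 1 eV = 1.602176634e-19 J.
First convert: E = 9.945 eV = 1.5934e-18 J.
Apply λ = hc/E: λ = 1.247e-7 m.
Converting to nm: λ = 124.7 nm ≈ 125 nm.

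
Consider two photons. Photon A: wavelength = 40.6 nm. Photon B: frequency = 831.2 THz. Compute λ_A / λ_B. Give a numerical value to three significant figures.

λ_A = 4.060 × 10^-8 m (from wavelength = 40.6 nm, via λ given directly).
λ_B = 3.607 × 10^-7 m (from frequency = 831.2 THz, via λ = c/f).
Ratio = 4.060 × 10^-8 / 3.607 × 10^-7 = 0.113.

0.113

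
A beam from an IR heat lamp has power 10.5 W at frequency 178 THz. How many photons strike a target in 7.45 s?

Total energy: E_total = P·t = 10.5 × 7.45 = 78.23 J.
Per-photon energy: E = 1.179e-19 J.
N = E_total / E_photon = 6.63e20.

6.63e20 photons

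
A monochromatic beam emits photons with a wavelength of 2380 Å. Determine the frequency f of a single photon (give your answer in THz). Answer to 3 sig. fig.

(c = 2.99792458·10^8 m/s.)
First convert: λ = 2380 Å = 2.38·10^-7 m.
Since f = c/λ for a photon, f = 1.260·10^15 Hz.
Converting to THz: f = 1260 THz ≈ 1260 THz.

1260 THz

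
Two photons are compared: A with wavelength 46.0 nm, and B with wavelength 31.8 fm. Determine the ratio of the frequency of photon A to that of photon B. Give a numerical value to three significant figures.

6.91e-7

f_A = 6.517e15 Hz (from wavelength = 46.0 nm, via f = c/λ).
f_B = 9.427e21 Hz (from wavelength = 31.8 fm, via f = c/λ).
Ratio = 6.517e15 / 9.427e21 = 6.91e-7.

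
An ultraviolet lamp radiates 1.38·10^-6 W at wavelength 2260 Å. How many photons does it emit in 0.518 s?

Total energy: E_total = P·t = 1.38·10^-6 × 0.518 = 7.148·10^-7 J.
Per-photon energy: E = 8.790·10^-19 J.
N = E_total / E_photon = 8.13·10^11.

8.13·10^11 photons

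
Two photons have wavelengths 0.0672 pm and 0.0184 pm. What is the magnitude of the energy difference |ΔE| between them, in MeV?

48.9 MeV

Using E = hc/λ: E₁ = 2.956 × 10^-12 J, E₂ = 1.080 × 10^-11 J.
|ΔE| = |2.956 × 10^-12 − 1.080 × 10^-11| = 7.84 × 10^-12 J = 48.9 MeV.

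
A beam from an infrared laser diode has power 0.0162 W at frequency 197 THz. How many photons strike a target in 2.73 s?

Total energy: E_total = P·t = 0.0162 × 2.73 = 0.04423 J.
Per-photon energy: E = 1.305e-19 J.
N = E_total / E_photon = 3.39e17.

3.39e17 photons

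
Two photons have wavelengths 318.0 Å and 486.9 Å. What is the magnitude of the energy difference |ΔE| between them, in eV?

13.5 eV

Using E = hc/λ: E₁ = 6.2467e-18 J, E₂ = 4.0798e-18 J.
|ΔE| = |6.2467e-18 − 4.0798e-18| = 2.17e-18 J = 13.5 eV.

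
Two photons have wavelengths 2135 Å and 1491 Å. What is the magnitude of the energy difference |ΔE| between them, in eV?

Using E = hc/λ: E₁ = 9.3042e-19 J, E₂ = 1.3323e-18 J.
|ΔE| = |9.3042e-19 − 1.3323e-18| = 4.02e-19 J = 2.51 eV.

2.51 eV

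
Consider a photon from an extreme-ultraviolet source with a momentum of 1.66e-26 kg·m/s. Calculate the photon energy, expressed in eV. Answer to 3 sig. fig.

31.1 eV

Apply E = pc: E = 4.977e-18 J.
Converting to eV: E = 31.06 eV ≈ 31.1 eV.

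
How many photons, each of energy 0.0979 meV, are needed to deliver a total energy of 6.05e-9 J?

3.86e14 photons

Per-photon energy: E = 1.569e-23 J (from energy = 0.0979 meV).
N = E_total / E_photon = 6.05e-9 J / 1.569e-23 J = 3.86e14.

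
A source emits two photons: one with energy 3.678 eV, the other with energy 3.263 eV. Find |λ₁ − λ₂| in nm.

42.9 nm

Using λ = hc/E: λ₁ = 3.3710e-7 m, λ₂ = 3.7997e-7 m.
|Δλ| = |3.3710e-7 − 3.7997e-7| = 4.29e-8 m = 42.9 nm.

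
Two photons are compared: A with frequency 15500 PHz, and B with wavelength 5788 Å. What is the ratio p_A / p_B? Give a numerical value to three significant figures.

2.99e4

p_A = 3.426e-23 kg·m/s (from frequency = 15500 PHz, via p = hf/c).
p_B = 1.145e-27 kg·m/s (from wavelength = 5788 Å, via p = h/λ).
Ratio = 3.426e-23 / 1.145e-27 = 2.99e4.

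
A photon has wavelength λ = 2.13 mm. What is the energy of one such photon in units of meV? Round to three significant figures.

In SI units: λ = 2.13 mm = 0.00213 m.
For a photon E = hc/λ, so E = 9.326e-23 J.
Converting to meV: E = 0.5821 meV ≈ 0.582 meV.

0.582 meV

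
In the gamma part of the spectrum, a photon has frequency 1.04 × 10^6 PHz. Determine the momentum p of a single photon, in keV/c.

4300 keV/c

Take h = 6.62607015 × 10^-34 J·s, c = 2.99792458 × 10^8 m/s, 1 eV = 1.602176634 × 10^-19 J.
First convert: f = 1.04 × 10^6 PHz = 1.04 × 10^21 Hz.
For a photon p = hf/c, so p = 2.299 × 10^-21 kg·m/s.
Converting to keV/c: p = 4301 keV/c ≈ 4300 keV/c.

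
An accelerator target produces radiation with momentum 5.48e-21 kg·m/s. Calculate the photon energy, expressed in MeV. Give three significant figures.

Apply E = pc: E = 1.643e-12 J.
Converting to MeV: E = 10.25 MeV ≈ 10.3 MeV.

10.3 MeV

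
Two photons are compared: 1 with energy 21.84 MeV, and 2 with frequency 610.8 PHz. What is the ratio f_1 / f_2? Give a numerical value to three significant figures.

f_1 = 5.281e21 Hz (from energy = 21.84 MeV, via f = E/h).
f_2 = 6.108e17 Hz (from frequency = 610.8 PHz, via f given directly).
Ratio = 5.281e21 / 6.108e17 = 8650.

8650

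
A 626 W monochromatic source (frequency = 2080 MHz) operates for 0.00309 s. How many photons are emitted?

Total energy: E_total = P·t = 626 × 0.00309 = 1.934 J.
Per-photon energy: E = 1.378 × 10^-24 J.
N = E_total / E_photon = 1.40 × 10^24.

1.40 × 10^24 photons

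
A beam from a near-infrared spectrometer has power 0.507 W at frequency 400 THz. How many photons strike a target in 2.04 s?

Total energy: E_total = P·t = 0.507 × 2.04 = 1.034 J.
Per-photon energy: E = 2.650 × 10^-19 J.
N = E_total / E_photon = 3.90 × 10^18.

3.90 × 10^18 photons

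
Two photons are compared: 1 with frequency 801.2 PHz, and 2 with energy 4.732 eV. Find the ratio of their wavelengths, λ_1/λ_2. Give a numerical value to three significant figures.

1.43e-3

λ_1 = 3.742e-10 m (from frequency = 801.2 PHz, via λ = c/f).
λ_2 = 2.620e-7 m (from energy = 4.732 eV, via λ = hc/E).
Ratio = 3.742e-10 / 2.620e-7 = 1.43e-3.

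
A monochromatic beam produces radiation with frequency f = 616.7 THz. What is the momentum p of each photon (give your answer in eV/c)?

Use h = 6.62607015e-34 J·s, c = 2.99792458e8 m/s, 1 eV = 1.602176634e-19 J.
In SI units: f = 616.7 THz = 6.167e14 Hz.
Apply p = hf/c: p = 1.363e-27 kg·m/s.
Converting to eV/c: p = 2.550 eV/c ≈ 2.55 eV/c.

2.55 eV/c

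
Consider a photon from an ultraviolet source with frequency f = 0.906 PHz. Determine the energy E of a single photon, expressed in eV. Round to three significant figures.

3.75 eV

Use h = 6.62607015e-34 J·s, 1 eV = 1.602176634e-19 J.
First convert: f = 0.906 PHz = 9.06e14 Hz.
The photon relation is E = hf, giving E = 6.003e-19 J.
Converting to eV: E = 3.747 eV ≈ 3.75 eV.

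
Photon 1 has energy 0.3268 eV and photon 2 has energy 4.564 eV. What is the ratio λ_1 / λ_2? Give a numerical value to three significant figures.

14.0

λ_1 = 3.794 × 10^-6 m (from energy = 0.3268 eV, via λ = hc/E).
λ_2 = 2.717 × 10^-7 m (from energy = 4.564 eV, via λ = hc/E).
Ratio = 3.794 × 10^-6 / 2.717 × 10^-7 = 14.0.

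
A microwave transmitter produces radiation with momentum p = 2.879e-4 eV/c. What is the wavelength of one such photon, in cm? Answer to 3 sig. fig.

(h = 6.62607015e-34 J·s, c = 2.99792458e8 m/s, 1 eV = 1.602176634e-19 J.)
Convert to SI: p = 2.879e-4 eV/c = 1.5386e-31 kg·m/s.
Apply λ = h/p: λ = 0.004307 m.
Converting to cm: λ = 0.4307 cm ≈ 0.431 cm.

0.431 cm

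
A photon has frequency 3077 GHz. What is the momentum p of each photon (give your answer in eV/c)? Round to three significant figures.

0.0127 eV/c

Convert to SI: f = 3077 GHz = 3.077e12 Hz.
Since p = hf/c for a photon, p = 6.801e-30 kg·m/s.
Converting to eV/c: p = 0.01273 eV/c ≈ 0.0127 eV/c.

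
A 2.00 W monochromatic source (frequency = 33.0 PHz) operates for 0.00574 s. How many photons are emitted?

Total energy: E_total = P·t = 2.00 × 0.00574 = 0.01148 J.
Per-photon energy: E = 2.187·10^-17 J.
N = E_total / E_photon = 5.25·10^14.

5.25·10^14 photons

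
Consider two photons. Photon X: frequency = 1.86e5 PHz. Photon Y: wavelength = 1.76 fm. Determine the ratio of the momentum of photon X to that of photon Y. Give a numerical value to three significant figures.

p_X = 4.111e-22 kg·m/s (from frequency = 1.86e5 PHz, via p = hf/c).
p_Y = 3.765e-19 kg·m/s (from wavelength = 1.76 fm, via p = h/λ).
Ratio = 4.111e-22 / 3.765e-19 = 1.09e-3.

1.09e-3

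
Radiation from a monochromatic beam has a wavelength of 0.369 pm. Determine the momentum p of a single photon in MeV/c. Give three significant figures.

3.36 MeV/c

Use h = 6.62607015e-34 J·s, c = 2.99792458e8 m/s, 1 eV = 1.602176634e-19 J.
In SI units: λ = 0.369 pm = 3.69e-13 m.
Apply p = h/λ: p = 1.796e-21 kg·m/s.
Converting to MeV/c: p = 3.360 MeV/c ≈ 3.36 MeV/c.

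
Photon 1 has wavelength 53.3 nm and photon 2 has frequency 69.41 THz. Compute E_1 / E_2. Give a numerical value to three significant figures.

81.0

E_1 = 3.727 × 10^-18 J (from wavelength = 53.3 nm, via E = hc/λ).
E_2 = 4.599 × 10^-20 J (from frequency = 69.41 THz, via E = hf).
Ratio = 3.727 × 10^-18 / 4.599 × 10^-20 = 81.0.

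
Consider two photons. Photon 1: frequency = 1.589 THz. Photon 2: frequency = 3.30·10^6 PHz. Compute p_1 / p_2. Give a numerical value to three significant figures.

p_1 = 3.512·10^-30 kg·m/s (from frequency = 1.589 THz, via p = hf/c).
p_2 = 7.294·10^-21 kg·m/s (from frequency = 3.30·10^6 PHz, via p = hf/c).
Ratio = 3.512·10^-30 / 7.294·10^-21 = 4.82·10^-10.

4.82·10^-10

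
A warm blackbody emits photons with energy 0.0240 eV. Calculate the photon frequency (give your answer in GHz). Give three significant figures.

In SI units: E = 0.0240 eV = 3.8452e-21 J.
For a photon f = E/h, so f = 5.803e12 Hz.
Converting to GHz: f = 5803 GHz ≈ 5800 GHz.

5800 GHz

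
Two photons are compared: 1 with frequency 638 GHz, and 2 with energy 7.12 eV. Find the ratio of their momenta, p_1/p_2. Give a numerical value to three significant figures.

3.71 × 10^-4

p_1 = 1.410 × 10^-30 kg·m/s (from frequency = 638 GHz, via p = hf/c).
p_2 = 3.805 × 10^-27 kg·m/s (from energy = 7.12 eV, via p = E/c).
Ratio = 1.410 × 10^-30 / 3.805 × 10^-27 = 3.71 × 10^-4.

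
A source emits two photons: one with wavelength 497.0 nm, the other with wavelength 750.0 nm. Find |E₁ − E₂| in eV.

Using E = hc/λ: E₁ = 3.9969 × 10^-19 J, E₂ = 2.6486 × 10^-19 J.
|ΔE| = |3.9969 × 10^-19 − 2.6486 × 10^-19| = 1.35 × 10^-19 J = 0.842 eV.

0.842 eV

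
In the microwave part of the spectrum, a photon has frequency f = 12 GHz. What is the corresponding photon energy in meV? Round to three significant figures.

0.0496 meV

(h = 6.62607015 × 10^-34 J·s, 1 eV = 1.602176634 × 10^-19 J.)
First convert: f = 12 GHz = 1.2 × 10^10 Hz.
For a photon E = hf, so E = 7.951 × 10^-24 J.
Converting to meV: E = 0.04963 meV ≈ 0.0496 meV.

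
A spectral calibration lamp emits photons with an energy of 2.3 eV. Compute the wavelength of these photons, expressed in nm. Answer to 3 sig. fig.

Take h = 6.62607015 × 10^-34 J·s, c = 2.99792458 × 10^8 m/s, 1 eV = 1.602176634 × 10^-19 J.
First convert: E = 2.3 eV = 3.6850 × 10^-19 J.
For a photon λ = hc/E, so λ = 5.391 × 10^-7 m.
Converting to nm: λ = 539.1 nm ≈ 539 nm.

539 nm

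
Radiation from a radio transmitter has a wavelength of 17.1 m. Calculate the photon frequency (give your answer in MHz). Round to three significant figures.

17.5 MHz

Take c = 2.99792458e8 m/s.
Since f = c/λ for a photon, f = 1.753e7 Hz.
Converting to MHz: f = 17.53 MHz ≈ 17.5 MHz.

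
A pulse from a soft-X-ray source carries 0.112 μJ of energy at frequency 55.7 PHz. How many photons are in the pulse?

Per-photon energy: E = 3.691e-17 J (from frequency = 55.7 PHz).
N = E_total / E_photon = 1.12e-7 J / 3.691e-17 J = 3.03e9.

3.03e9 photons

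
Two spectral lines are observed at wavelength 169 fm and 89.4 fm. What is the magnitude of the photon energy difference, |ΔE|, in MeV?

6.53 MeV

Using E = hc/λ: E₁ = 1.175 × 10^-12 J, E₂ = 2.222 × 10^-12 J.
|ΔE| = |1.175 × 10^-12 − 2.222 × 10^-12| = 1.05 × 10^-12 J = 6.53 MeV.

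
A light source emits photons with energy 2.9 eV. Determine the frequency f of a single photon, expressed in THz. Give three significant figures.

701 THz

(h = 6.62607015e-34 J·s, 1 eV = 1.602176634e-19 J.)
First convert: E = 2.9 eV = 4.6463e-19 J.
Apply f = E/h: f = 7.012e14 Hz.
Converting to THz: f = 701.2 THz ≈ 701 THz.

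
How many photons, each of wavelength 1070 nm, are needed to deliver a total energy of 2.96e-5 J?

Per-photon energy: E = 1.856e-19 J (from wavelength = 1070 nm).
N = E_total / E_photon = 2.96e-5 J / 1.856e-19 J = 1.59e14.

1.59e14 photons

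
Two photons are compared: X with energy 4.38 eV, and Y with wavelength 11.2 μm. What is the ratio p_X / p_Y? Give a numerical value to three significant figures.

p_X = 2.341 × 10^-27 kg·m/s (from energy = 4.38 eV, via p = E/c).
p_Y = 5.916 × 10^-29 kg·m/s (from wavelength = 11.2 μm, via p = h/λ).
Ratio = 2.341 × 10^-27 / 5.916 × 10^-29 = 39.6.

39.6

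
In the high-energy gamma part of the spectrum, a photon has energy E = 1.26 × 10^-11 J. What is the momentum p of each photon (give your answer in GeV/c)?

Apply p = E/c: p = 4.203 × 10^-20 kg·m/s.
Converting to GeV/c: p = 0.07864 GeV/c ≈ 0.0786 GeV/c.

0.0786 GeV/c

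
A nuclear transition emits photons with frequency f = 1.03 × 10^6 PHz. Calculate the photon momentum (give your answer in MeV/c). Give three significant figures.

4.26 MeV/c

Convert to SI: f = 1.03 × 10^6 PHz = 1.03 × 10^21 Hz.
For a photon p = hf/c, so p = 2.277 × 10^-21 kg·m/s.
Converting to MeV/c: p = 4.260 MeV/c ≈ 4.26 MeV/c.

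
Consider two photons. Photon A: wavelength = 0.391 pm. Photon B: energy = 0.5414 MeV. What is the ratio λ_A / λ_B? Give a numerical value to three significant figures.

λ_A = 3.910·10^-13 m (from wavelength = 0.391 pm, via λ given directly).
λ_B = 2.290·10^-12 m (from energy = 0.5414 MeV, via λ = hc/E).
Ratio = 3.910·10^-13 / 2.290·10^-12 = 0.171.

0.171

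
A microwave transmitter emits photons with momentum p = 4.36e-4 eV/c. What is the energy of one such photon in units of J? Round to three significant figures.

(c = 2.99792458e8 m/s, 1 eV = 1.602176634e-19 J.)
In SI units: p = 4.36e-4 eV/c = 2.3301e-31 kg·m/s.
The photon relation is E = pc, giving E = 6.985e-23 J.
So E ≈ 6.99e-23 J.

6.99e-23 J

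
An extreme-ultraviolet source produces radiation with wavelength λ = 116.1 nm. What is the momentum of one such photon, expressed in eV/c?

10.7 eV/c

First convert: λ = 116.1 nm = 1.161e-7 m.
Since p = h/λ for a photon, p = 5.707e-27 kg·m/s.
Converting to eV/c: p = 10.68 eV/c ≈ 10.7 eV/c.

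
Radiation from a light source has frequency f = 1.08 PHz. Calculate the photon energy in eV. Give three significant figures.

In SI units: f = 1.08 PHz = 1.08 × 10^15 Hz.
For a photon E = hf, so E = 7.156 × 10^-19 J.
Converting to eV: E = 4.467 eV ≈ 4.47 eV.

4.47 eV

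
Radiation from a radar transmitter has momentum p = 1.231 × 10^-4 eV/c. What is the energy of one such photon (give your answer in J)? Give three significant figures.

1.97 × 10^-23 J

Convert to SI: p = 1.231 × 10^-4 eV/c = 6.5788 × 10^-32 kg·m/s.
For a photon E = pc, so E = 1.972 × 10^-23 J.
So E ≈ 1.97 × 10^-23 J.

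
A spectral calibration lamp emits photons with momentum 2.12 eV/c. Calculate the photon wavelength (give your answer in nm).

585 nm

Take h = 6.62607015e-34 J·s, c = 2.99792458e8 m/s, 1 eV = 1.602176634e-19 J.
Convert to SI: p = 2.12 eV/c = 1.1330e-27 kg·m/s.
Since λ = h/p for a photon, λ = 5.848e-7 m.
Converting to nm: λ = 584.8 nm ≈ 585 nm.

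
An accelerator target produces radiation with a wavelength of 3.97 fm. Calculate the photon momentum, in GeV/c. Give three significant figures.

Convert to SI: λ = 3.97 fm = 3.97 × 10^-15 m.
Since p = h/λ for a photon, p = 1.669 × 10^-19 kg·m/s.
Converting to GeV/c: p = 0.3123 GeV/c ≈ 0.312 GeV/c.

0.312 GeV/c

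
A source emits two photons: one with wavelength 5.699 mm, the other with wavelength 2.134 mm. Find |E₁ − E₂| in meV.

0.363 meV

Using E = hc/λ: E₁ = 3.4856e-23 J, E₂ = 9.3086e-23 J.
|ΔE| = |3.4856e-23 − 9.3086e-23| = 5.82e-23 J = 0.363 meV.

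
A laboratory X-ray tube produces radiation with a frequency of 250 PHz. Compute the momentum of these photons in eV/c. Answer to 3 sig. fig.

First convert: f = 250 PHz = 2.5 × 10^17 Hz.
The photon relation is p = hf/c, giving p = 5.526 × 10^-25 kg·m/s.
Converting to eV/c: p = 1034 eV/c ≈ 1030 eV/c.

1030 eV/c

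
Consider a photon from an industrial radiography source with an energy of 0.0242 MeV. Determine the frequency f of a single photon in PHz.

(h = 6.62607015 × 10^-34 J·s, 1 eV = 1.602176634 × 10^-19 J.)
In SI units: E = 0.0242 MeV = 3.8773 × 10^-15 J.
The photon relation is f = E/h, giving f = 5.852 × 10^18 Hz.
Converting to PHz: f = 5852 PHz ≈ 5850 PHz.

5850 PHz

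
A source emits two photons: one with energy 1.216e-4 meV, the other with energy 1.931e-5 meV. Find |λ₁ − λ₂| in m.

54.0 m

Using λ = hc/E: λ₁ = 10.196 m, λ₂ = 64.207 m.
|Δλ| = |10.196 − 64.207| = 54.0 m.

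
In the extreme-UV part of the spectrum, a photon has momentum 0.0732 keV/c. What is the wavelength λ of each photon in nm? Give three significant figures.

16.9 nm

Take h = 6.62607015e-34 J·s, c = 2.99792458e8 m/s, 1 eV = 1.602176634e-19 J.
In SI units: p = 0.0732 keV/c = 3.9120e-26 kg·m/s.
Apply λ = h/p: λ = 1.694e-8 m.
Converting to nm: λ = 16.94 nm ≈ 16.9 nm.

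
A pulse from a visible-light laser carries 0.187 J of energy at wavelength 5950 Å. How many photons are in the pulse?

Per-photon energy: E = 3.339e-19 J (from wavelength = 5950 Å).
N = E_total / E_photon = 0.187 J / 3.339e-19 J = 5.60e17.

5.60e17 photons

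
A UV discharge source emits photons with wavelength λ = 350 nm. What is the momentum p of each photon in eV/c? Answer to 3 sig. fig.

Take h = 6.62607015e-34 J·s, c = 2.99792458e8 m/s, 1 eV = 1.602176634e-19 J.
In SI units: λ = 350 nm = 3.50e-7 m.
For a photon p = h/λ, so p = 1.893e-27 kg·m/s.
Converting to eV/c: p = 3.542 eV/c ≈ 3.54 eV/c.

3.54 eV/c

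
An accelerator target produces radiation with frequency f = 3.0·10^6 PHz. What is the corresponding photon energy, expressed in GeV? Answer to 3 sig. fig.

0.0124 GeV

(h = 6.62607015·10^-34 J·s, 1 eV = 1.602176634·10^-19 J.)
In SI units: f = 3.0·10^6 PHz = 3.0·10^21 Hz.
For a photon E = hf, so E = 1.988·10^-12 J.
Converting to GeV: E = 0.01241 GeV ≈ 0.0124 GeV.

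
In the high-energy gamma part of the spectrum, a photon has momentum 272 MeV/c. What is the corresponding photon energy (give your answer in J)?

4.36 × 10^-11 J

Convert to SI: p = 272 MeV/c = 1.4536 × 10^-19 kg·m/s.
Since E = pc for a photon, E = 4.358 × 10^-11 J.
So E ≈ 4.36 × 10^-11 J.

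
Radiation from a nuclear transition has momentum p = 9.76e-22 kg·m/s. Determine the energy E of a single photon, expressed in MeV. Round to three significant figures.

Use c = 2.99792458e8 m/s, 1 eV = 1.602176634e-19 J.
Apply E = pc: E = 2.926e-13 J.
Converting to MeV: E = 1.826 MeV ≈ 1.83 MeV.

1.83 MeV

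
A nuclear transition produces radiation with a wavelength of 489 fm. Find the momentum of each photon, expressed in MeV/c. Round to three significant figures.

2.54 MeV/c

In SI units: λ = 489 fm = 4.89e-13 m.
The photon relation is p = h/λ, giving p = 1.355e-21 kg·m/s.
Converting to MeV/c: p = 2.535 MeV/c ≈ 2.54 MeV/c.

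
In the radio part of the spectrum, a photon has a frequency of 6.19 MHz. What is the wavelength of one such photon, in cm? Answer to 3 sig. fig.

4840 cm

Use c = 2.99792458 × 10^8 m/s.
Convert to SI: f = 6.19 MHz = 6.19 × 10^6 Hz.
For a photon λ = c/f, so λ = 48.43 m.
Converting to cm: λ = 4843 cm ≈ 4840 cm.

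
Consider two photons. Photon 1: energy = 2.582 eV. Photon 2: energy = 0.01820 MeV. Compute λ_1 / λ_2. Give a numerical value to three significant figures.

7050

λ_1 = 4.802 × 10^-7 m (from energy = 2.582 eV, via λ = hc/E).
λ_2 = 6.812 × 10^-11 m (from energy = 0.01820 MeV, via λ = hc/E).
Ratio = 4.802 × 10^-7 / 6.812 × 10^-11 = 7050.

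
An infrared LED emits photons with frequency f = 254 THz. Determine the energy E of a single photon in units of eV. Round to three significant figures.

(h = 6.62607015e-34 J·s, 1 eV = 1.602176634e-19 J.)
In SI units: f = 254 THz = 2.54e14 Hz.
Since E = hf for a photon, E = 1.683e-19 J.
Converting to eV: E = 1.050 eV ≈ 1.05 eV.

1.05 eV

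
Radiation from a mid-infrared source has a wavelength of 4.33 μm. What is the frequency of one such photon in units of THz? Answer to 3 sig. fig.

Take c = 2.99792458e8 m/s.
Convert to SI: λ = 4.33 μm = 4.33e-6 m.
Apply f = c/λ: f = 6.924e13 Hz.
Converting to THz: f = 69.24 THz ≈ 69.2 THz.

69.2 THz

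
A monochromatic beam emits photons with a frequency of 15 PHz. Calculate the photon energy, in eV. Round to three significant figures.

62.0 eV

In SI units: f = 15 PHz = 1.5 × 10^16 Hz.
For a photon E = hf, so E = 9.939 × 10^-18 J.
Converting to eV: E = 62.04 eV ≈ 62.0 eV.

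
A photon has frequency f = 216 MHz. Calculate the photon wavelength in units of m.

(c = 2.99792458 × 10^8 m/s.)
First convert: f = 216 MHz = 2.16 × 10^8 Hz.
The photon relation is λ = c/f, giving λ = 1.388 m.
So λ ≈ 1.39 m.

1.39 m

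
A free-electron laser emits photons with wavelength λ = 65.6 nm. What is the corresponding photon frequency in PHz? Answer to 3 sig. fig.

In SI units: λ = 65.6 nm = 6.56 × 10^-8 m.
The photon relation is f = c/λ, giving f = 4.570 × 10^15 Hz.
Converting to PHz: f = 4.570 PHz ≈ 4.57 PHz.

4.57 PHz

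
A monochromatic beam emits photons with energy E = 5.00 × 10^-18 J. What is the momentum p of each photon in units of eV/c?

31.2 eV/c

Apply p = E/c: p = 1.668 × 10^-26 kg·m/s.
Converting to eV/c: p = 31.21 eV/c ≈ 31.2 eV/c.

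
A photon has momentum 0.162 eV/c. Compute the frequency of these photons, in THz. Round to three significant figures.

(h = 6.62607015e-34 J·s, c = 2.99792458e8 m/s, 1 eV = 1.602176634e-19 J.)
First convert: p = 0.162 eV/c = 8.6577e-29 kg·m/s.
The photon relation is f = pc/h, giving f = 3.917e13 Hz.
Converting to THz: f = 39.17 THz ≈ 39.2 THz.

39.2 THz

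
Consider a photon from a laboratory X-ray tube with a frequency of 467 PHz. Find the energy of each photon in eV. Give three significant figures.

(h = 6.62607015e-34 J·s, 1 eV = 1.602176634e-19 J.)
In SI units: f = 467 PHz = 4.67e17 Hz.
The photon relation is E = hf, giving E = 3.094e-16 J.
Converting to eV: E = 1931 eV ≈ 1930 eV.

1930 eV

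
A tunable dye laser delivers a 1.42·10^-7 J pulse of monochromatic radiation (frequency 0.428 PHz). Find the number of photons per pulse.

Per-photon energy: E = 2.836·10^-19 J (from frequency = 0.428 PHz).
N = E_total / E_photon = 1.42·10^-7 J / 2.836·10^-19 J = 5.01·10^11.

5.01·10^11 photons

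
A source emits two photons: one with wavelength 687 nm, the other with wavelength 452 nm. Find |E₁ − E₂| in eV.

Using E = hc/λ: E₁ = 2.891 × 10^-19 J, E₂ = 4.395 × 10^-19 J.
|ΔE| = |2.891 × 10^-19 − 4.395 × 10^-19| = 1.50 × 10^-19 J = 0.938 eV.

0.938 eV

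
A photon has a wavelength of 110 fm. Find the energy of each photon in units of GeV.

0.0113 GeV

Take h = 6.62607015 × 10^-34 J·s, c = 2.99792458 × 10^8 m/s, 1 eV = 1.602176634 × 10^-19 J.
Convert to SI: λ = 110 fm = 1.10 × 10^-13 m.
Since E = hc/λ for a photon, E = 1.806 × 10^-12 J.
Converting to GeV: E = 0.01127 GeV ≈ 0.0113 GeV.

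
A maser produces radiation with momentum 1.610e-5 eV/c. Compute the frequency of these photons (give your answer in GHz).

(h = 6.62607015e-34 J·s, c = 2.99792458e8 m/s, 1 eV = 1.602176634e-19 J.)
Convert to SI: p = 1.610e-5 eV/c = 8.6043e-33 kg·m/s.
Apply f = pc/h: f = 3.893e9 Hz.
Converting to GHz: f = 3.893 GHz ≈ 3.89 GHz.

3.89 GHz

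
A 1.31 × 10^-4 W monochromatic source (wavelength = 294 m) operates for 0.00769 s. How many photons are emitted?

1.49 × 10^21 photons

Total energy: E_total = P·t = 1.31 × 10^-4 × 0.00769 = 1.007 × 10^-6 J.
Per-photon energy: E = 6.757 × 10^-28 J.
N = E_total / E_photon = 1.49 × 10^21.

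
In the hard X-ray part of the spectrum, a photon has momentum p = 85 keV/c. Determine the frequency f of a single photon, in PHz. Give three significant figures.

2.06 × 10^4 PHz

Take h = 6.62607015 × 10^-34 J·s, c = 2.99792458 × 10^8 m/s, 1 eV = 1.602176634 × 10^-19 J.
In SI units: p = 85 keV/c = 4.5426 × 10^-23 kg·m/s.
Apply f = pc/h: f = 2.055 × 10^19 Hz.
Converting to PHz: f = 20550 PHz ≈ 2.06 × 10^4 PHz.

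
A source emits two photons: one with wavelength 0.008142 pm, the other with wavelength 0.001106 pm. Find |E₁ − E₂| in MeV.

Using E = hc/λ: E₁ = 2.4398 × 10^-11 J, E₂ = 1.7961 × 10^-10 J.
|ΔE| = |2.4398 × 10^-11 − 1.7961 × 10^-10| = 1.55 × 10^-10 J = 969 MeV.

969 MeV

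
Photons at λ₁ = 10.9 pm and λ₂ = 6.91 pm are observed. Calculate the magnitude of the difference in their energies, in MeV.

0.0657 MeV

Using E = hc/λ: E₁ = 1.822e-14 J, E₂ = 2.875e-14 J.
|ΔE| = |1.822e-14 − 2.875e-14| = 1.05e-14 J = 0.0657 MeV.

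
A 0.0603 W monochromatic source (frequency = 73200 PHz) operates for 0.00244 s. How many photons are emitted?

3.03 × 10^9 photons

Total energy: E_total = P·t = 0.0603 × 0.00244 = 1.471 × 10^-4 J.
Per-photon energy: E = 4.850 × 10^-14 J.
N = E_total / E_photon = 3.03 × 10^9.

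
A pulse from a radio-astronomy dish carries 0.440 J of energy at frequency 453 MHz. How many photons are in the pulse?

1.47e24 photons

Per-photon energy: E = 3.002e-25 J (from frequency = 453 MHz).
N = E_total / E_photon = 0.440 J / 3.002e-25 J = 1.47e24.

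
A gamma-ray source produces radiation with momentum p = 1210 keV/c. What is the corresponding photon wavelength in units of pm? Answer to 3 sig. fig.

In SI units: p = 1210 keV/c = 6.4666·10^-22 kg·m/s.
Apply λ = h/p: λ = 1.025·10^-12 m.
Converting to pm: λ = 1.025 pm ≈ 1.02 pm.

1.02 pm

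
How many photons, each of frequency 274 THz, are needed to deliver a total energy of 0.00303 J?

1.67e16 photons

Per-photon energy: E = 1.816e-19 J (from frequency = 274 THz).
N = E_total / E_photon = 0.00303 J / 1.816e-19 J = 1.67e16.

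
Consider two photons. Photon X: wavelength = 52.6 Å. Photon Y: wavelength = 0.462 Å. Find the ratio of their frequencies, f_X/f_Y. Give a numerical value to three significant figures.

f_X = 5.699 × 10^16 Hz (from wavelength = 52.6 Å, via f = c/λ).
f_Y = 6.489 × 10^18 Hz (from wavelength = 0.462 Å, via f = c/λ).
Ratio = 5.699 × 10^16 / 6.489 × 10^18 = 8.78 × 10^-3.

8.78 × 10^-3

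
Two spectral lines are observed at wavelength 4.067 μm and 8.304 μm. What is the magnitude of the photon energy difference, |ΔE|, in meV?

Using E = hc/λ: E₁ = 4.8843·10^-20 J, E₂ = 2.3922·10^-20 J.
|ΔE| = |4.8843·10^-20 − 2.3922·10^-20| = 2.49·10^-20 J = 156 meV.

156 meV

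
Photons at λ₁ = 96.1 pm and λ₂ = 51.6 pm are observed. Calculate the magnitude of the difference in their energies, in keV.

Using E = hc/λ: E₁ = 2.067 × 10^-15 J, E₂ = 3.850 × 10^-15 J.
|ΔE| = |2.067 × 10^-15 − 3.850 × 10^-15| = 1.78 × 10^-15 J = 11.1 keV.

11.1 keV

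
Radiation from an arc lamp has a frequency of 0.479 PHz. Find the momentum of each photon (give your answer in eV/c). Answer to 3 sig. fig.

1.98 eV/c

Use h = 6.62607015·10^-34 J·s, c = 2.99792458·10^8 m/s, 1 eV = 1.602176634·10^-19 J.
In SI units: f = 0.479 PHz = 4.79·10^14 Hz.
Since p = hf/c for a photon, p = 1.059·10^-27 kg·m/s.
Converting to eV/c: p = 1.981 eV/c ≈ 1.98 eV/c.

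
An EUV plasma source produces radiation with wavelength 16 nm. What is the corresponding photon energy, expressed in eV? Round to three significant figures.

Take h = 6.62607015e-34 J·s, c = 2.99792458e8 m/s, 1 eV = 1.602176634e-19 J.
In SI units: λ = 16 nm = 1.6e-8 m.
Apply E = hc/λ: E = 1.242e-17 J.
Converting to eV: E = 77.49 eV ≈ 77.5 eV.

77.5 eV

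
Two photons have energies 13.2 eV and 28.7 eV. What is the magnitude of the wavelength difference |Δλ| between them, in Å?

507 Å

Using λ = hc/E: λ₁ = 9.393·10^-8 m, λ₂ = 4.320·10^-8 m.
|Δλ| = |9.393·10^-8 − 4.320·10^-8| = 5.07·10^-8 m = 507 Å.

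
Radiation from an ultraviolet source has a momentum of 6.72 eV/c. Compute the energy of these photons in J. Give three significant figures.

In SI units: p = 6.72 eV/c = 3.5914e-27 kg·m/s.
For a photon E = pc, so E = 1.077e-18 J.
So E ≈ 1.08e-18 J.

1.08e-18 J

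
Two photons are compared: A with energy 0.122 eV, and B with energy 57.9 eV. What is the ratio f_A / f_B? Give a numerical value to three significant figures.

f_A = 2.950e13 Hz (from energy = 0.122 eV, via f = E/h).
f_B = 1.400e16 Hz (from energy = 57.9 eV, via f = E/h).
Ratio = 2.950e13 / 1.400e16 = 2.11e-3.

2.11e-3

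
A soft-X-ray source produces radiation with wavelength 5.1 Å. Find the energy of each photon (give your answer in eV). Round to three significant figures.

First convert: λ = 5.1 Å = 5.1·10^-10 m.
The photon relation is E = hc/λ, giving E = 3.895·10^-16 J.
Converting to eV: E = 2431 eV ≈ 2430 eV.

2430 eV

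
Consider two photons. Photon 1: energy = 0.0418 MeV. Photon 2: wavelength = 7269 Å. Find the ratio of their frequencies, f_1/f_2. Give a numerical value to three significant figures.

f_1 = 1.011 × 10^19 Hz (from energy = 0.0418 MeV, via f = E/h).
f_2 = 4.124 × 10^14 Hz (from wavelength = 7269 Å, via f = c/λ).
Ratio = 1.011 × 10^19 / 4.124 × 10^14 = 2.45 × 10^4.

2.45 × 10^4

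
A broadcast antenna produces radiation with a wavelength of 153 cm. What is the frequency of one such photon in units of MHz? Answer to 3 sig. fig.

Take c = 2.99792458·10^8 m/s.
First convert: λ = 153 cm = 1.53 m.
For a photon f = c/λ, so f = 1.959·10^8 Hz.
Converting to MHz: f = 195.9 MHz ≈ 196 MHz.

196 MHz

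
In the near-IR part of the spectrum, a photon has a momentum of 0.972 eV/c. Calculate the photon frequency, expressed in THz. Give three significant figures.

Take h = 6.62607015e-34 J·s, c = 2.99792458e8 m/s, 1 eV = 1.602176634e-19 J.
In SI units: p = 0.972 eV/c = 5.1946e-28 kg·m/s.
The photon relation is f = pc/h, giving f = 2.350e14 Hz.
Converting to THz: f = 235.0 THz ≈ 235 THz.

235 THz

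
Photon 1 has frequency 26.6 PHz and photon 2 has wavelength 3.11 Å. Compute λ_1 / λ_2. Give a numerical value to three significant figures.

λ_1 = 1.127e-8 m (from frequency = 26.6 PHz, via λ = c/f).
λ_2 = 3.110e-10 m (from wavelength = 3.11 Å, via λ given directly).
Ratio = 1.127e-8 / 3.110e-10 = 36.2.

36.2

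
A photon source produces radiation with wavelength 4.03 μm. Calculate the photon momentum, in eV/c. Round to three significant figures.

Convert to SI: λ = 4.03 μm = 4.03 × 10^-6 m.
Since p = h/λ for a photon, p = 1.644 × 10^-28 kg·m/s.
Converting to eV/c: p = 0.3077 eV/c ≈ 0.308 eV/c.

0.308 eV/c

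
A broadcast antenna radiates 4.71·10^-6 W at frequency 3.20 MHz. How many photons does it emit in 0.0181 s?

4.02·10^19 photons

Total energy: E_total = P·t = 4.71·10^-6 × 0.0181 = 8.525·10^-8 J.
Per-photon energy: E = 2.120·10^-27 J.
N = E_total / E_photon = 4.02·10^19.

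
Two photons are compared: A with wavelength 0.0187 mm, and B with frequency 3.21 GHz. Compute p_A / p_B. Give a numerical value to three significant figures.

p_A = 3.543 × 10^-29 kg·m/s (from wavelength = 0.0187 mm, via p = h/λ).
p_B = 7.095 × 10^-33 kg·m/s (from frequency = 3.21 GHz, via p = hf/c).
Ratio = 3.543 × 10^-29 / 7.095 × 10^-33 = 4990.

4990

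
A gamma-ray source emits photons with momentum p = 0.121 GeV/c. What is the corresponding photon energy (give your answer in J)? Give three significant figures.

1.94e-11 J

Convert to SI: p = 0.121 GeV/c = 6.4666e-20 kg·m/s.
Apply E = pc: E = 1.939e-11 J.
So E ≈ 1.94e-11 J.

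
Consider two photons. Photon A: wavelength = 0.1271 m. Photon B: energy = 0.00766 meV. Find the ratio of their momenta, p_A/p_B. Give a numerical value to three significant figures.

1.27

p_A = 5.213e-33 kg·m/s (from wavelength = 0.1271 m, via p = h/λ).
p_B = 4.094e-33 kg·m/s (from energy = 0.00766 meV, via p = E/c).
Ratio = 5.213e-33 / 4.094e-33 = 1.27.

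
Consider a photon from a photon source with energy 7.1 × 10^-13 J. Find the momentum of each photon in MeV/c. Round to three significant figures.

Take c = 2.99792458 × 10^8 m/s, 1 eV = 1.602176634 × 10^-19 J.
Apply p = E/c: p = 2.368 × 10^-21 kg·m/s.
Converting to MeV/c: p = 4.431 MeV/c ≈ 4.43 MeV/c.

4.43 MeV/c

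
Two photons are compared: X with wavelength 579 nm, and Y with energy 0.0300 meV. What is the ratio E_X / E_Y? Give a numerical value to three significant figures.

E_X = 3.431e-19 J (from wavelength = 579 nm, via E = hc/λ).
E_Y = 4.807e-24 J (from energy = 0.0300 meV, via E given directly).
Ratio = 3.431e-19 / 4.807e-24 = 7.14e4.

7.14e4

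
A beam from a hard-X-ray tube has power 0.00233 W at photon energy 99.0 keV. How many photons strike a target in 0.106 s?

1.56·10^10 photons

Total energy: E_total = P·t = 0.00233 × 0.106 = 2.470·10^-4 J.
Per-photon energy: E = 1.586·10^-14 J.
N = E_total / E_photon = 1.56·10^10.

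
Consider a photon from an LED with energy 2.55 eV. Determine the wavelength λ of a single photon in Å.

4860 Å

Convert to SI: E = 2.55 eV = 4.0856 × 10^-19 J.
Apply λ = hc/E: λ = 4.862 × 10^-7 m.
Converting to Å: λ = 4862 Å ≈ 4860 Å.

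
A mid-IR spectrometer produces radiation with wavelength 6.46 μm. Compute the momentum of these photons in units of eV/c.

0.192 eV/c

Use h = 6.62607015e-34 J·s, c = 2.99792458e8 m/s, 1 eV = 1.602176634e-19 J.
In SI units: λ = 6.46 μm = 6.46e-6 m.
The photon relation is p = h/λ, giving p = 1.026e-28 kg·m/s.
Converting to eV/c: p = 0.1919 eV/c ≈ 0.192 eV/c.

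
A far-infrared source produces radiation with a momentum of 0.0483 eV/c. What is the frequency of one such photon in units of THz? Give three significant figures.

11.7 THz

In SI units: p = 0.0483 eV/c = 2.5813·10^-29 kg·m/s.
Apply f = pc/h: f = 1.168·10^13 Hz.
Converting to THz: f = 11.68 THz ≈ 11.7 THz.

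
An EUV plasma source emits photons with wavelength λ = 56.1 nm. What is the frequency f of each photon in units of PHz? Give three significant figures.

5.34 PHz

Take c = 2.99792458 × 10^8 m/s.
Convert to SI: λ = 56.1 nm = 5.61 × 10^-8 m.
For a photon f = c/λ, so f = 5.344 × 10^15 Hz.
Converting to PHz: f = 5.344 PHz ≈ 5.34 PHz.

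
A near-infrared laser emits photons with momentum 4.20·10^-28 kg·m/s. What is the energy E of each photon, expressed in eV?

0.786 eV

Use c = 2.99792458·10^8 m/s, 1 eV = 1.602176634·10^-19 J.
For a photon E = pc, so E = 1.259·10^-19 J.
Converting to eV: E = 0.7859 eV ≈ 0.786 eV.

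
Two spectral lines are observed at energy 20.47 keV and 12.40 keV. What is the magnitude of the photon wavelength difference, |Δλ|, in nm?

Using λ = hc/E: λ₁ = 6.0569e-11 m, λ₂ = 9.9987e-11 m.
|Δλ| = |6.0569e-11 − 9.9987e-11| = 3.94e-11 m = 0.0394 nm.

0.0394 nm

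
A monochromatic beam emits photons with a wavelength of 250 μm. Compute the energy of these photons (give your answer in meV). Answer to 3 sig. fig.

4.96 meV

Convert to SI: λ = 250 μm = 2.5e-4 m.
Since E = hc/λ for a photon, E = 7.946e-22 J.
Converting to meV: E = 4.959 meV ≈ 4.96 meV.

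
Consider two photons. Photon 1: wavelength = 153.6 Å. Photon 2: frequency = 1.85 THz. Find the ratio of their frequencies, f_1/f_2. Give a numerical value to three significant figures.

f_1 = 1.952e16 Hz (from wavelength = 153.6 Å, via f = c/λ).
f_2 = 1.850e12 Hz (from frequency = 1.85 THz, via f given directly).
Ratio = 1.952e16 / 1.850e12 = 1.06e4.

1.06e4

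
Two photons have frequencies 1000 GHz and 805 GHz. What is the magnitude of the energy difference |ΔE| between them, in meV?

0.806 meV

Using E = hf: E₁ = 6.626e-22 J, E₂ = 5.334e-22 J.
|ΔE| = |6.626e-22 − 5.334e-22| = 1.29e-22 J = 0.806 meV.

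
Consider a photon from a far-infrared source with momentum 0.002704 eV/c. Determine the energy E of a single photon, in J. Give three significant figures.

4.33 × 10^-22 J

In SI units: p = 0.002704 eV/c = 1.4451 × 10^-30 kg·m/s.
The photon relation is E = pc, giving E = 4.332 × 10^-22 J.
So E ≈ 4.33 × 10^-22 J.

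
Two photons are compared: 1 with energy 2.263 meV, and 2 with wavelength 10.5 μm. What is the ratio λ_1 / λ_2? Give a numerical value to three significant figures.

λ_1 = 5.479e-4 m (from energy = 2.263 meV, via λ = hc/E).
λ_2 = 1.050e-5 m (from wavelength = 10.5 μm, via λ given directly).
Ratio = 5.479e-4 / 1.050e-5 = 52.2.

52.2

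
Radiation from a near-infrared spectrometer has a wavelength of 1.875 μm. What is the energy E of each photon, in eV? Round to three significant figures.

In SI units: λ = 1.875 μm = 1.875e-6 m.
For a photon E = hc/λ, so E = 1.059e-19 J.
Converting to eV: E = 0.6612 eV ≈ 0.661 eV.

0.661 eV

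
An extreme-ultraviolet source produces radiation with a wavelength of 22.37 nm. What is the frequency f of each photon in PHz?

13.4 PHz

(c = 2.99792458e8 m/s.)
Convert to SI: λ = 22.37 nm = 2.237e-8 m.
Since f = c/λ for a photon, f = 1.340e16 Hz.
Converting to PHz: f = 13.40 PHz ≈ 13.4 PHz.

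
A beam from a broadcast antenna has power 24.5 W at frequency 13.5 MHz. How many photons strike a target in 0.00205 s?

5.61e24 photons

Total energy: E_total = P·t = 24.5 × 0.00205 = 0.05023 J.
Per-photon energy: E = 8.945e-27 J.
N = E_total / E_photon = 5.61e24.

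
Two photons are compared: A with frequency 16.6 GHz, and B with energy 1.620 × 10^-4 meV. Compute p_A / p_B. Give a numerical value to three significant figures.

424

p_A = 3.669 × 10^-32 kg·m/s (from frequency = 16.6 GHz, via p = hf/c).
p_B = 8.658 × 10^-35 kg·m/s (from energy = 1.620 × 10^-4 meV, via p = E/c).
Ratio = 3.669 × 10^-32 / 8.658 × 10^-35 = 424.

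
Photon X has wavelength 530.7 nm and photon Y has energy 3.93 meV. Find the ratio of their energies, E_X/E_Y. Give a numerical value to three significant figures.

594

E_X = 3.743e-19 J (from wavelength = 530.7 nm, via E = hc/λ).
E_Y = 6.297e-22 J (from energy = 3.93 meV, via E given directly).
Ratio = 3.743e-19 / 6.297e-22 = 594.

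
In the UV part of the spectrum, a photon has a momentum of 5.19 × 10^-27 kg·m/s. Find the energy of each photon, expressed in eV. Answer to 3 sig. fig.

9.71 eV

Take c = 2.99792458 × 10^8 m/s, 1 eV = 1.602176634 × 10^-19 J.
The photon relation is E = pc, giving E = 1.556 × 10^-18 J.
Converting to eV: E = 9.711 eV ≈ 9.71 eV.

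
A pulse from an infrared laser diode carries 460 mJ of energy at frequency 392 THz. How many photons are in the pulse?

Per-photon energy: E = 2.597 × 10^-19 J (from frequency = 392 THz).
N = E_total / E_photon = 0.460 J / 2.597 × 10^-19 J = 1.77 × 10^18.

1.77 × 10^18 photons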